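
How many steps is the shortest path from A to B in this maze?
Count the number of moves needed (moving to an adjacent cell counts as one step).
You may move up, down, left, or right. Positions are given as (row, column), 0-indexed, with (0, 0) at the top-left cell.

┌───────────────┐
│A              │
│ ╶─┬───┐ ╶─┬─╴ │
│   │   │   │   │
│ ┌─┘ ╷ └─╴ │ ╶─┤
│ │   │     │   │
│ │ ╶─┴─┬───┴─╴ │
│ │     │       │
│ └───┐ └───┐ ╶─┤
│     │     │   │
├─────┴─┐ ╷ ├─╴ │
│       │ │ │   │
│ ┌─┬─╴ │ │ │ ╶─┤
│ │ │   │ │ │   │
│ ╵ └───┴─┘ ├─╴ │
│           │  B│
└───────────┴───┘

Using BFS to find shortest path:
Start: (0, 0), End: (7, 7)
Path found:
(0,0) → (0,1) → (0,2) → (0,3) → (0,4) → (0,5) → (0,6) → (0,7) → (1,7) → (1,6) → (2,6) → (2,7) → (3,7) → (3,6) → (4,6) → (4,7) → (5,7) → (5,6) → (6,6) → (6,7) → (7,7)
Number of steps: 20

Solution:

┌───────────────┐
│A → → → → → → ↓│
│ ╶─┬───┐ ╶─┬─╴ │
│   │   │   │↓ ↲│
│ ┌─┘ ╷ └─╴ │ ╶─┤
│ │   │     │↳ ↓│
│ │ ╶─┴─┬───┴─╴ │
│ │     │    ↓ ↲│
│ └───┐ └───┐ ╶─┤
│     │     │↳ ↓│
├─────┴─┐ ╷ ├─╴ │
│       │ │ │↓ ↲│
│ ┌─┬─╴ │ │ │ ╶─┤
│ │ │   │ │ │↳ ↓│
│ ╵ └───┴─┘ ├─╴ │
│           │  B│
└───────────┴───┘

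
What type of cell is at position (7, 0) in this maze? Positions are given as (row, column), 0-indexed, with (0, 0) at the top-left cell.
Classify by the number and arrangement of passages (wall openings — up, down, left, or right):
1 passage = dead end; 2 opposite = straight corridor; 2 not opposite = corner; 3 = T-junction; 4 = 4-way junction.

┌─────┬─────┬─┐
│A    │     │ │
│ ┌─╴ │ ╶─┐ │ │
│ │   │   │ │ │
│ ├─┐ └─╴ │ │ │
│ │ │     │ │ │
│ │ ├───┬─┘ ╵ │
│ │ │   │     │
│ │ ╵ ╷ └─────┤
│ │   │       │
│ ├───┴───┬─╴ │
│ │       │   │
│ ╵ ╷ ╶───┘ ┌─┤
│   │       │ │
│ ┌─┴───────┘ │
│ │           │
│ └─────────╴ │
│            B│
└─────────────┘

Checking cell at (7, 0):
Number of passages: 2
Cell type: straight corridor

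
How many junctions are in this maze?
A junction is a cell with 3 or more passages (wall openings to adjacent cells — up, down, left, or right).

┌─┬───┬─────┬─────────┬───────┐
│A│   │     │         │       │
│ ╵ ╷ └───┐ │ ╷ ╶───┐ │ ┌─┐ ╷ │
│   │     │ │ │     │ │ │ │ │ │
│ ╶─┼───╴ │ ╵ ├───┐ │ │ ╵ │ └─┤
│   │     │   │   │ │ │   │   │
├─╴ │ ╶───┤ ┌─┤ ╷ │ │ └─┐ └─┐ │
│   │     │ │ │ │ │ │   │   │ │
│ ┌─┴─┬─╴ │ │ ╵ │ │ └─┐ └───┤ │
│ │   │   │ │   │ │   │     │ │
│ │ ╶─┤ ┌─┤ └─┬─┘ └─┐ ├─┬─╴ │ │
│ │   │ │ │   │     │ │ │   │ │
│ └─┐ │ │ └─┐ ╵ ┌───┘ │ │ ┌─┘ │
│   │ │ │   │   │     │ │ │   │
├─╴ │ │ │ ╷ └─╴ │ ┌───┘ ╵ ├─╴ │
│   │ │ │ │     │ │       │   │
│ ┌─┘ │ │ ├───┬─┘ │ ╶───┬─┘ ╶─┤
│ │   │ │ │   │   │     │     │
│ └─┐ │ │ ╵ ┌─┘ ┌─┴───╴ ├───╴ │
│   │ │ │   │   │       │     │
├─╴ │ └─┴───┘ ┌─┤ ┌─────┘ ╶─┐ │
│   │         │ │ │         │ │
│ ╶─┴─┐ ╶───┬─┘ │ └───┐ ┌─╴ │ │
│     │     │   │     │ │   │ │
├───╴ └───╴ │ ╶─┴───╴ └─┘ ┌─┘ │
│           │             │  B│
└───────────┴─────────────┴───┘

Checking each cell for number of passages:

Junctions found (3+ passages):
  (0, 7): 3 passages
  (0, 13): 3 passages
  (1, 0): 3 passages
  (2, 5): 3 passages
  (2, 12): 3 passages
  (5, 8): 3 passages
  (6, 4): 3 passages
  (6, 7): 3 passages
  (6, 14): 3 passages
  (7, 11): 3 passages
  (8, 2): 3 passages
  (8, 13): 3 passages
  (9, 14): 3 passages
  (10, 3): 3 passages
  (10, 11): 3 passages
  (10, 12): 3 passages
  (12, 2): 3 passages
  (12, 10): 3 passages
Total junctions: 18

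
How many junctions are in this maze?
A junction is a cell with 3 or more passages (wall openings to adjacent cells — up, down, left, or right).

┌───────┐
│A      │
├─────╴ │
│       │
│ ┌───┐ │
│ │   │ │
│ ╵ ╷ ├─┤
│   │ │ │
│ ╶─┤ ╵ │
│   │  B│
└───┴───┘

Checking each cell for number of passages:

Junctions found (3+ passages):
  (1, 3): 3 passages
  (3, 0): 3 passages
Total junctions: 2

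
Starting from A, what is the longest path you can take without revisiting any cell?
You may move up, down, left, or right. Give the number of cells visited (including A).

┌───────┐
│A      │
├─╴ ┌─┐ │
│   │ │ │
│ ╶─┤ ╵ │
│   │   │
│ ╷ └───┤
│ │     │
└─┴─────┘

Finding longest simple path using DFS:
Start: (0, 0)
Longest path visits 9 cells
Path: A → right → down → left → down → right → down → right → right

Solution:

┌───────┐
│A ↓    │
├─╴ ┌─┐ │
│↓ ↲│ │ │
│ ╶─┤ ╵ │
│↳ ↓│   │
│ ╷ └───┤
│ │↳ → B│
└─┴─────┘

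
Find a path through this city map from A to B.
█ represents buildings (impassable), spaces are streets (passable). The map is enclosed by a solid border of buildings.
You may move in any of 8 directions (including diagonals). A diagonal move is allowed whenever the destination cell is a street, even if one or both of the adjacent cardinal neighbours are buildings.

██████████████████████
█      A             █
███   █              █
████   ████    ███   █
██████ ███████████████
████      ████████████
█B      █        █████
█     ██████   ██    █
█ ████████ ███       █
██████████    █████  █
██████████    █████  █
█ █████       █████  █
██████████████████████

Finding the shortest path from A to B:
Movement: 8-directional
Path length: 8 steps
Directions: down → down-left → down → down-left → left → down-left → left → left

Solution:

██████████████████████
█      A             █
███   █↙             █
████  ↓████    ███   █
██████↙███████████████
████↙←    ████████████
█B←←    █        █████
█     ██████   ██    █
█ ████████ ███       █
██████████    █████  █
██████████    █████  █
█ █████       █████  █
██████████████████████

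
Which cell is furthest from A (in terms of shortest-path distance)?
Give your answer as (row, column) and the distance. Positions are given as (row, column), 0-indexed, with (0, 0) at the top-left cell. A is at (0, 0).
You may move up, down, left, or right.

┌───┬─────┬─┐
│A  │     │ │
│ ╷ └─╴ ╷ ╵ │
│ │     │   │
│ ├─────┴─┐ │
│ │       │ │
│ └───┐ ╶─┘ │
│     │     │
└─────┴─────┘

Computing BFS distances from A to all cells:
Furthest cell: (2, 1)
Distance: 15 steps

Path from A to the furthest cell:

┌───┬─────┬─┐
│A ↓│  ↱ ↓│ │
│ ╷ └─╴ ╷ ╵ │
│ │↳ → ↑│↳ ↓│
│ ├─────┴─┐ │
│ │B ← ↰  │↓│
│ └───┐ ╶─┘ │
│     │↑ ← ↲│
└─────┴─────┘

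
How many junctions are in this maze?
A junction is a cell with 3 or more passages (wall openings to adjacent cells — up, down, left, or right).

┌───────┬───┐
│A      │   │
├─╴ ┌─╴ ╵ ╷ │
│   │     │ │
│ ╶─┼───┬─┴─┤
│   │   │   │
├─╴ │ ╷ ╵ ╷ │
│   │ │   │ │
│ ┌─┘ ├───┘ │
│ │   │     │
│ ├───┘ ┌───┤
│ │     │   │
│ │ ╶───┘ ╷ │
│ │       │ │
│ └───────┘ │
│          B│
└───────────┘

Checking each cell for number of passages:

Junctions found (3+ passages):
  (0, 1): 3 passages
  (1, 3): 3 passages
Total junctions: 2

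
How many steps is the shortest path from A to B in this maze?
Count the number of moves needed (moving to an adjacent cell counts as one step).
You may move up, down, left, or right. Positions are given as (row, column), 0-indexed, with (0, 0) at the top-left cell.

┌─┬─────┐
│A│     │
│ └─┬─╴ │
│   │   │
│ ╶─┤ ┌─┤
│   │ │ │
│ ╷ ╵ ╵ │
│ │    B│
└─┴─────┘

Using BFS to find shortest path:
Start: (0, 0), End: (3, 3)
Path found:
(0,0) → (1,0) → (2,0) → (2,1) → (3,1) → (3,2) → (3,3)
Number of steps: 6

Solution:

┌─┬─────┐
│A│     │
│ └─┬─╴ │
│↓  │   │
│ ╶─┤ ┌─┤
│↳ ↓│ │ │
│ ╷ ╵ ╵ │
│ │↳ → B│
└─┴─────┘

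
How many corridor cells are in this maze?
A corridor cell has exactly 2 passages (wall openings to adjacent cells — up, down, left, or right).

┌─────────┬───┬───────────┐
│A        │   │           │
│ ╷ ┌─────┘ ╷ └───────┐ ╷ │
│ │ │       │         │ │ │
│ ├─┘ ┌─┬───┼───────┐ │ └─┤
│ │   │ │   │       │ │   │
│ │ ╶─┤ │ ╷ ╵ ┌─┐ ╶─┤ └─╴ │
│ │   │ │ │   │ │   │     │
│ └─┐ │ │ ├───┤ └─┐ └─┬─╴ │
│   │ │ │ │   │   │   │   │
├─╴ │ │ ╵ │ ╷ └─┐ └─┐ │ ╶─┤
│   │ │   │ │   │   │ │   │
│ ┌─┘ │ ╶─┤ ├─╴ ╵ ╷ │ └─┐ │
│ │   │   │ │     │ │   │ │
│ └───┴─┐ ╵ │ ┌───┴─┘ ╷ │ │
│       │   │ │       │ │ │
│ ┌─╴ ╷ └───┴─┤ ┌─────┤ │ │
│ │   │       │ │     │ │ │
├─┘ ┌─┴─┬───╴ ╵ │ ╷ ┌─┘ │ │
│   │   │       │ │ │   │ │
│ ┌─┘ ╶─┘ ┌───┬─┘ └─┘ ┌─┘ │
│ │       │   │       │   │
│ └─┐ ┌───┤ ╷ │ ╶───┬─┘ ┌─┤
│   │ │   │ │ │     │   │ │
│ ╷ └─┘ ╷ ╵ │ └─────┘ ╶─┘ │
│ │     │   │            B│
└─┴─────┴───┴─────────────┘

Counting cells with exactly 2 passages:
Total corridor cells: 134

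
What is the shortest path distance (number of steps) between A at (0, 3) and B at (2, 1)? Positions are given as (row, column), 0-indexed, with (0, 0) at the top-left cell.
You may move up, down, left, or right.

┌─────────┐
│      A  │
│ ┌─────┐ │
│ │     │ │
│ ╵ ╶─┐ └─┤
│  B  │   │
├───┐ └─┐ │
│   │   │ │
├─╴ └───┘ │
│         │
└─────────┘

Finding path from (0, 3) to (2, 1):
Path: (0,3) → (0,2) → (0,1) → (0,0) → (1,0) → (2,0) → (2,1)
Distance: 6 steps

Solution:

┌─────────┐
│↓ ← ← A  │
│ ┌─────┐ │
│↓│     │ │
│ ╵ ╶─┐ └─┤
│↳ B  │   │
├───┐ └─┐ │
│   │   │ │
├─╴ └───┘ │
│         │
└─────────┘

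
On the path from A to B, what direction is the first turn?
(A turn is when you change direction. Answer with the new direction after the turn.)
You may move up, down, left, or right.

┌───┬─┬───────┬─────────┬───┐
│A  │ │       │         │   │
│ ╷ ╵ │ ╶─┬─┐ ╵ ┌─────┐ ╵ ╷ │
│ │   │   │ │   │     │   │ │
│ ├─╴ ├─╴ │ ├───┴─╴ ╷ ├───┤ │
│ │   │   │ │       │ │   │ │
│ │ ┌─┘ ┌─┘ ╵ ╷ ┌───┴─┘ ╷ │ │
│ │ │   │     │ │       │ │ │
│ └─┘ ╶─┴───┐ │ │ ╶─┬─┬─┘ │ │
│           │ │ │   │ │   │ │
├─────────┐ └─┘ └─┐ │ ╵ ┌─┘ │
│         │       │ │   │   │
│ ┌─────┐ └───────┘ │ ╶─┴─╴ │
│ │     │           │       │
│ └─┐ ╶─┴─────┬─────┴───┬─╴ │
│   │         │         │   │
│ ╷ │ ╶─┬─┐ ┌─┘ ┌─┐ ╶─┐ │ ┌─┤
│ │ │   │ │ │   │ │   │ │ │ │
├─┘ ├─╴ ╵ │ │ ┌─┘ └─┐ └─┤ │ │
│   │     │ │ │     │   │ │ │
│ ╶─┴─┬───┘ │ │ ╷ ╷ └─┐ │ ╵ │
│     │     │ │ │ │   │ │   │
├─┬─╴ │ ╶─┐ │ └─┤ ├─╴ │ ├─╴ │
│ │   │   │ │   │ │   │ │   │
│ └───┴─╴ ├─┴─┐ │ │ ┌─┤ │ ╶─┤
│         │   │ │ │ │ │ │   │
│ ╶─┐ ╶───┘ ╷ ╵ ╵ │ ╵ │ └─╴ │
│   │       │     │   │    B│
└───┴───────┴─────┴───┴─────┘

Directions: down, down, down, down, right, right, up, right, up, right, up, left, up, right, right, right, down, right, up, right, right, right, right, down, right, up, right, down, down, down, down, down, down, down, left, down, down, down, right, down, left, down, right, down
First turn direction: right

Solution:

┌───┬─┬───────┬─────────┬───┐
│A  │ │↱ → → ↓│↱ → → → ↓│↱ ↓│
│ ╷ ╵ │ ╶─┬─┐ ╵ ┌─────┐ ╵ ╷ │
│↓│   │↑ ↰│ │↳ ↑│     │↳ ↑│↓│
│ ├─╴ ├─╴ │ ├───┴─╴ ╷ ├───┤ │
│↓│   │↱ ↑│ │       │ │   │↓│
│ │ ┌─┘ ┌─┘ ╵ ╷ ┌───┴─┘ ╷ │ │
│↓│ │↱ ↑│     │ │       │ │↓│
│ └─┘ ╶─┴───┐ │ │ ╶─┬─┬─┘ │ │
│↳ → ↑      │ │ │   │ │   │↓│
├─────────┐ └─┘ └─┐ │ ╵ ┌─┘ │
│         │       │ │   │  ↓│
│ ┌─────┐ └───────┘ │ ╶─┴─╴ │
│ │     │           │      ↓│
│ └─┐ ╶─┴─────┬─────┴───┬─╴ │
│   │         │         │↓ ↲│
│ ╷ │ ╶─┬─┐ ┌─┘ ┌─┐ ╶─┐ │ ┌─┤
│ │ │   │ │ │   │ │   │ │↓│ │
├─┘ ├─╴ ╵ │ │ ┌─┘ └─┐ └─┤ │ │
│   │     │ │ │     │   │↓│ │
│ ╶─┴─┬───┘ │ │ ╷ ╷ └─┐ │ ╵ │
│     │     │ │ │ │   │ │↳ ↓│
├─┬─╴ │ ╶─┐ │ └─┤ ├─╴ │ ├─╴ │
│ │   │   │ │   │ │   │ │↓ ↲│
│ └───┴─╴ ├─┴─┐ │ │ ┌─┤ │ ╶─┤
│         │   │ │ │ │ │ │↳ ↓│
│ ╶─┐ ╶───┘ ╷ ╵ ╵ │ ╵ │ └─╴ │
│   │       │     │   │    B│
└───┴───────┴─────┴───┴─────┘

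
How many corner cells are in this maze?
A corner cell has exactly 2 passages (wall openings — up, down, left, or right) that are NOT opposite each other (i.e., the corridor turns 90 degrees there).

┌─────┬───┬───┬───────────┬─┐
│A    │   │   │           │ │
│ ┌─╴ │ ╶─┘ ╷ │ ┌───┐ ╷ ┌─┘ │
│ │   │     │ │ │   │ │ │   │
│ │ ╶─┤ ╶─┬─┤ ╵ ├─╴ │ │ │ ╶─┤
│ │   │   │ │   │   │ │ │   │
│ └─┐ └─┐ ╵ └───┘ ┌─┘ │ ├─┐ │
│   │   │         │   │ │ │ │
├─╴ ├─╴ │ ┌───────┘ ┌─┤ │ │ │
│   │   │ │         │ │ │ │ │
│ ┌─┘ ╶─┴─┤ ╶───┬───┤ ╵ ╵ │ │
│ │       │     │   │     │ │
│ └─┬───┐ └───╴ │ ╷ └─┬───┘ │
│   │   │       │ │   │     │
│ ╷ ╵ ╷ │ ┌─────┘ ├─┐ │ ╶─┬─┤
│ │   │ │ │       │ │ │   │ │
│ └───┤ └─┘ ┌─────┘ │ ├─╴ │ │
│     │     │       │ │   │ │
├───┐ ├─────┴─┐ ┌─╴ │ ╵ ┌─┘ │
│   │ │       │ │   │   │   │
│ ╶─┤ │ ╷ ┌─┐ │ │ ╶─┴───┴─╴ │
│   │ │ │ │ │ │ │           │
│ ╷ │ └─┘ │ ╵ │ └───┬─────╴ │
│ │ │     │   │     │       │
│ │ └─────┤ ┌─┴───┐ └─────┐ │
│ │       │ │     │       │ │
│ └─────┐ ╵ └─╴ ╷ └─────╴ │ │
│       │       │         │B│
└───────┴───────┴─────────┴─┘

Counting corner cells (2 non-opposite passages):
Total corners: 86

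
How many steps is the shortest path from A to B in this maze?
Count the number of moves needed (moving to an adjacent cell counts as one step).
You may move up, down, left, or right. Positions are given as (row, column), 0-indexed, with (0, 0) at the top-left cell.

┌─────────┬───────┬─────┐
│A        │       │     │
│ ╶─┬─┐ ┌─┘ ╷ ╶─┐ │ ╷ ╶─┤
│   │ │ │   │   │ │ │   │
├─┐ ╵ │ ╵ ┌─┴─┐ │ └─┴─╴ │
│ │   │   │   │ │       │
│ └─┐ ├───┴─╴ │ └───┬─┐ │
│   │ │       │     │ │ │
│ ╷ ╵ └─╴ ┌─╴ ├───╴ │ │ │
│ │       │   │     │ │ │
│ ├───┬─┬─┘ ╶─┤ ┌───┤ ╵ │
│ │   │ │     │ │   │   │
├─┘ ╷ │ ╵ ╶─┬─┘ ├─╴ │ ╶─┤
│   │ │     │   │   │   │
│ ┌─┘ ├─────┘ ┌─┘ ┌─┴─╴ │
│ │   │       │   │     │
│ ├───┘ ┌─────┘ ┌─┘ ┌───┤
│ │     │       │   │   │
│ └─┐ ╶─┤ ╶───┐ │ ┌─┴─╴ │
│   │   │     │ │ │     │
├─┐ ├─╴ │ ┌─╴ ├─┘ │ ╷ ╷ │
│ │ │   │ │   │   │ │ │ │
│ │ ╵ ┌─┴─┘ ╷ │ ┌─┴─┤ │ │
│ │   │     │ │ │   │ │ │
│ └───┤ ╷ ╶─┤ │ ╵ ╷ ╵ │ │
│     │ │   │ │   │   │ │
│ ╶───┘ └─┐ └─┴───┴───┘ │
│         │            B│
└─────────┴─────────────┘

Using BFS to find shortest path:
Start: (0, 0), End: (13, 11)
Path found:
(0,0) → (0,1) → (0,2) → (0,3) → (1,3) → (2,3) → (2,4) → (1,4) → (1,5) → (0,5) → (0,6) → (0,7) → (0,8) → (1,8) → (2,8) → (2,9) → (2,10) → (2,11) → (3,11) → (4,11) → (5,11) → (5,10) → (6,10) → (6,11) → (7,11) → (7,10) → (7,9) → (8,9) → (8,8) → (9,8) → (10,8) → (10,7) → (11,7) → (12,7) → (12,8) → (11,8) → (11,9) → (12,9) → (12,10) → (11,10) → (10,10) → (9,10) → (9,11) → (10,11) → (11,11) → (12,11) → (13,11)
Number of steps: 46

Solution:

┌─────────┬───────┬─────┐
│A → → ↓  │↱ → → ↓│     │
│ ╶─┬─┐ ┌─┘ ╷ ╶─┐ │ ╷ ╶─┤
│   │ │↓│↱ ↑│   │↓│ │   │
├─┐ ╵ │ ╵ ┌─┴─┐ │ └─┴─╴ │
│ │   │↳ ↑│   │ │↳ → → ↓│
│ └─┐ ├───┴─╴ │ └───┬─┐ │
│   │ │       │     │ │↓│
│ ╷ ╵ └─╴ ┌─╴ ├───╴ │ │ │
│ │       │   │     │ │↓│
│ ├───┬─┬─┘ ╶─┤ ┌───┤ ╵ │
│ │   │ │     │ │   │↓ ↲│
├─┘ ╷ │ ╵ ╶─┬─┘ ├─╴ │ ╶─┤
│   │ │     │   │   │↳ ↓│
│ ┌─┘ ├─────┘ ┌─┘ ┌─┴─╴ │
│ │   │       │   │↓ ← ↲│
│ ├───┘ ┌─────┘ ┌─┘ ┌───┤
│ │     │       │↓ ↲│   │
│ └─┐ ╶─┤ ╶───┐ │ ┌─┴─╴ │
│   │   │     │ │↓│  ↱ ↓│
├─┐ ├─╴ │ ┌─╴ ├─┘ │ ╷ ╷ │
│ │ │   │ │   │↓ ↲│ │↑│↓│
│ │ ╵ ┌─┴─┘ ╷ │ ┌─┴─┤ │ │
│ │   │     │ │↓│↱ ↓│↑│↓│
│ └───┤ ╷ ╶─┤ │ ╵ ╷ ╵ │ │
│     │ │   │ │↳ ↑│↳ ↑│↓│
│ ╶───┘ └─┐ └─┴───┴───┘ │
│         │            B│
└─────────┴─────────────┘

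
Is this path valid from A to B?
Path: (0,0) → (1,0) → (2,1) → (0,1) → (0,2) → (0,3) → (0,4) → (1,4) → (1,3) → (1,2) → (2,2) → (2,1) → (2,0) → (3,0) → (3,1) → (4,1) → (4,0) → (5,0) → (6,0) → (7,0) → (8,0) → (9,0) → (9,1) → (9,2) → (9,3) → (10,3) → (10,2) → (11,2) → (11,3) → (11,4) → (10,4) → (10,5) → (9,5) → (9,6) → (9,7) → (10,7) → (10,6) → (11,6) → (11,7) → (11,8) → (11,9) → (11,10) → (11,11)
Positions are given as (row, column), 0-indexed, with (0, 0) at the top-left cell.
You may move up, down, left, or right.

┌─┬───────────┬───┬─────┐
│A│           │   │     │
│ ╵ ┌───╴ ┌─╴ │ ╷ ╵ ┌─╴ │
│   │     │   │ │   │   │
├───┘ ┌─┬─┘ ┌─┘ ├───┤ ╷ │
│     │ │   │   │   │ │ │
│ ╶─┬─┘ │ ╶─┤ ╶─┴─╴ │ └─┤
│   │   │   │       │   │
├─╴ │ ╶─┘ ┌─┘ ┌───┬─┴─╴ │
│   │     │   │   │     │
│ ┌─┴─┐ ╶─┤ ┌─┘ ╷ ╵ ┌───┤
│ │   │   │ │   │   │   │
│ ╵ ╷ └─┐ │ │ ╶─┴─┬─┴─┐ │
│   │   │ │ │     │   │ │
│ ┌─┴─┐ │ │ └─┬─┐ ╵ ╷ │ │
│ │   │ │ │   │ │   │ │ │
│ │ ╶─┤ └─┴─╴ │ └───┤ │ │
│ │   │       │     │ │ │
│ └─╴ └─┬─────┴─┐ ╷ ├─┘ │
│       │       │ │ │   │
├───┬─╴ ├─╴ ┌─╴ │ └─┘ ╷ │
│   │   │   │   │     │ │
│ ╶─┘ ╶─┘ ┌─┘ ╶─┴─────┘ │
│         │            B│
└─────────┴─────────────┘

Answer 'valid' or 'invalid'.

Checking path validity:
Result: Invalid move at step 2: cannot move from (1, 0) to (2, 1).

invalid

Correct solution:

┌─┬───────────┬───┬─────┐
│A│↱ → → ↓    │   │     │
│ ╵ ┌───╴ ┌─╴ │ ╷ ╵ ┌─╴ │
│↳ ↑│↓ ← ↲│   │ │   │   │
├───┘ ┌─┬─┘ ┌─┘ ├───┤ ╷ │
│↓ ← ↲│ │   │   │   │ │ │
│ ╶─┬─┘ │ ╶─┤ ╶─┴─╴ │ └─┤
│↳ ↓│   │   │       │   │
├─╴ │ ╶─┘ ┌─┘ ┌───┬─┴─╴ │
│↓ ↲│     │   │   │     │
│ ┌─┴─┐ ╶─┤ ┌─┘ ╷ ╵ ┌───┤
│↓│   │   │ │   │   │   │
│ ╵ ╷ └─┐ │ │ ╶─┴─┬─┴─┐ │
│↓  │   │ │ │     │   │ │
│ ┌─┴─┐ │ │ └─┬─┐ ╵ ╷ │ │
│↓│   │ │ │   │ │   │ │ │
│ │ ╶─┤ └─┴─╴ │ └───┤ │ │
│↓│   │       │     │ │ │
│ └─╴ └─┬─────┴─┐ ╷ ├─┘ │
│↳ → → ↓│  ↱ → ↓│ │ │   │
├───┬─╴ ├─╴ ┌─╴ │ └─┘ ╷ │
│   │↓ ↲│↱ ↑│↓ ↲│     │ │
│ ╶─┘ ╶─┘ ┌─┘ ╶─┴─────┘ │
│    ↳ → ↑│  ↳ → → → → B│
└─────────┴─────────────┘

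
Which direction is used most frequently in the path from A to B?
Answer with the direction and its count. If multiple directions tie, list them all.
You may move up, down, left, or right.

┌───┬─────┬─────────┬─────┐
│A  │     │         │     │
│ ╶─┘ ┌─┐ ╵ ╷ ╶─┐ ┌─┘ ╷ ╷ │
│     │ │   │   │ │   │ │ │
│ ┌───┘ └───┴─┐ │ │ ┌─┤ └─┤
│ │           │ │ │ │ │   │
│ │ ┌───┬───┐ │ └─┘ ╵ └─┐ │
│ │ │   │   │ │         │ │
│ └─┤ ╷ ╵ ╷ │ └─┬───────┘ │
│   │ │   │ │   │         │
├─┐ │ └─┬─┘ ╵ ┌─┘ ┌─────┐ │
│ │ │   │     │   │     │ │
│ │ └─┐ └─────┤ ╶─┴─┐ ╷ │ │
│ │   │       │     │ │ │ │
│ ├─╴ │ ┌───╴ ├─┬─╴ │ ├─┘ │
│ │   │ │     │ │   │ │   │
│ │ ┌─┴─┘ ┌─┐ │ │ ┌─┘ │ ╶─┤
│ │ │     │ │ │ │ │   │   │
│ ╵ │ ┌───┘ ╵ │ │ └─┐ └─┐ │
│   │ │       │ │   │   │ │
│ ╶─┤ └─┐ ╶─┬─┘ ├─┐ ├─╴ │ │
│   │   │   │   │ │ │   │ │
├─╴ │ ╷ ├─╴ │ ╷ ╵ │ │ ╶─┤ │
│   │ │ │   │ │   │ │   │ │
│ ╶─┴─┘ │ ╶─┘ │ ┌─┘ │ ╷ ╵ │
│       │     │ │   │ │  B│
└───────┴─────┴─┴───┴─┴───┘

Directions: down, right, right, up, right, right, down, right, up, right, down, right, down, down, right, right, up, up, right, up, right, down, down, right, down, down, down, down, down, left, down, right, down, down, down, down
Counts: {'down': 17, 'right': 13, 'up': 5, 'left': 1}
Most common: down (17 times)

Solution:

┌───┬─────┬─────────┬─────┐
│A  │↱ → ↓│↱ ↓      │↱ ↓  │
│ ╶─┘ ┌─┐ ╵ ╷ ╶─┐ ┌─┘ ╷ ╷ │
│↳ → ↑│ │↳ ↑│↳ ↓│ │↱ ↑│↓│ │
│ ┌───┘ └───┴─┐ │ │ ┌─┤ └─┤
│ │           │↓│ │↑│ │↳ ↓│
│ │ ┌───┬───┐ │ └─┘ ╵ └─┐ │
│ │ │   │   │ │↳ → ↑    │↓│
│ └─┤ ╷ ╵ ╷ │ └─┬───────┘ │
│   │ │   │ │   │        ↓│
├─┐ │ └─┬─┘ ╵ ┌─┘ ┌─────┐ │
│ │ │   │     │   │     │↓│
│ │ └─┐ └─────┤ ╶─┴─┐ ╷ │ │
│ │   │       │     │ │ │↓│
│ ├─╴ │ ┌───╴ ├─┬─╴ │ ├─┘ │
│ │   │ │     │ │   │ │↓ ↲│
│ │ ┌─┴─┘ ┌─┐ │ │ ┌─┘ │ ╶─┤
│ │ │     │ │ │ │ │   │↳ ↓│
│ ╵ │ ┌───┘ ╵ │ │ └─┐ └─┐ │
│   │ │       │ │   │   │↓│
│ ╶─┤ └─┐ ╶─┬─┘ ├─┐ ├─╴ │ │
│   │   │   │   │ │ │   │↓│
├─╴ │ ╷ ├─╴ │ ╷ ╵ │ │ ╶─┤ │
│   │ │ │   │ │   │ │   │↓│
│ ╶─┴─┘ │ ╶─┘ │ ┌─┘ │ ╷ ╵ │
│       │     │ │   │ │  B│
└───────┴─────┴─┴───┴─┴───┘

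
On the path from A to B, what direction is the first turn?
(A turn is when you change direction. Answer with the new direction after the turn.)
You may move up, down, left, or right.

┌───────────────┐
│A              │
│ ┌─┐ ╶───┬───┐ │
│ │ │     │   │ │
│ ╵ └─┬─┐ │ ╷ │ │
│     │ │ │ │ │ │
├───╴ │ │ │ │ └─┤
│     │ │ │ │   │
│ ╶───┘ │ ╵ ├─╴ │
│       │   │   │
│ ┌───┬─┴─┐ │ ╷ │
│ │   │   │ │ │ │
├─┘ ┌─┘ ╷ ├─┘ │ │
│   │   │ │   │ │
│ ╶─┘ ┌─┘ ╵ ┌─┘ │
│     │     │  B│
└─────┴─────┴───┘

Directions: right, right, down, right, right, down, down, down, right, up, up, up, right, down, down, right, down, down, down, down
First turn direction: down

Solution:

┌───────────────┐
│A → ↓          │
│ ┌─┐ ╶───┬───┐ │
│ │ │↳ → ↓│↱ ↓│ │
│ ╵ └─┬─┐ │ ╷ │ │
│     │ │↓│↑│↓│ │
├───╴ │ │ │ │ └─┤
│     │ │↓│↑│↳ ↓│
│ ╶───┘ │ ╵ ├─╴ │
│       │↳ ↑│  ↓│
│ ┌───┬─┴─┐ │ ╷ │
│ │   │   │ │ │↓│
├─┘ ┌─┘ ╷ ├─┘ │ │
│   │   │ │   │↓│
│ ╶─┘ ┌─┘ ╵ ┌─┘ │
│     │     │  B│
└─────┴─────┴───┘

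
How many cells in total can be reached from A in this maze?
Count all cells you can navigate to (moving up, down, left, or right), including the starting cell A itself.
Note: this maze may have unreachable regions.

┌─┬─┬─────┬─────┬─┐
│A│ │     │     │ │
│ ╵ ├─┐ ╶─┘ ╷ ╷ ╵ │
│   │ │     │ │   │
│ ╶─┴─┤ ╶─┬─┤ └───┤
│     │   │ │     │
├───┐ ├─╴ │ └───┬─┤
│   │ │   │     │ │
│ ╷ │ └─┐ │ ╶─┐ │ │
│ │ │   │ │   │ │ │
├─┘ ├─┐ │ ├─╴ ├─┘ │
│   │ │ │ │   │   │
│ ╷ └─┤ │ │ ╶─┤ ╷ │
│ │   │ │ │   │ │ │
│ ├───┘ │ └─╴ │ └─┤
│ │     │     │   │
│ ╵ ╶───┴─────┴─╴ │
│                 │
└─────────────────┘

Using BFS/flood-fill to find all reachable cells from A:
Maze size: 9 × 9 = 81 total cells
39 cell(s) are walled off and cannot be reached from A.
Reachable cells: 42

Reachable region (· marks reachable cells):

┌─┬─┬─────┬─────┬─┐
│A│·│     │     │ │
│ ╵ ├─┐ ╶─┘ ╷ ╷ ╵ │
│· ·│ │     │ │   │
│ ╶─┴─┤ ╶─┬─┤ └───┤
│· · ·│   │ │     │
├───┐ ├─╴ │ └───┬─┤
│· ·│·│   │     │·│
│ ╷ │ └─┐ │ ╶─┐ │ │
│·│·│· ·│ │   │ │·│
├─┘ ├─┐ │ ├─╴ ├─┘ │
│· ·│ │·│ │   │· ·│
│ ╷ └─┤ │ │ ╶─┤ ╷ │
│·│· ·│·│ │   │·│·│
│ ├───┘ │ └─╴ │ └─┤
│·│· · ·│     │· ·│
│ ╵ ╶───┴─────┴─╴ │
│· · · · · · · · ·│
└─────────────────┘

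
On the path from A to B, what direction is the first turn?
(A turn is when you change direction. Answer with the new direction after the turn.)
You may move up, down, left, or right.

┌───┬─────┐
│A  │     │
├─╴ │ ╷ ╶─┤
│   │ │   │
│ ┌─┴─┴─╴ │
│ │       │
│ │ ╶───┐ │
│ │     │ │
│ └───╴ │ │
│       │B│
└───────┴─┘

Directions: right, down, left, down, down, down, right, right, right, up, left, left, up, right, right, right, down, down
First turn direction: down

Solution:

┌───┬─────┐
│A ↓│     │
├─╴ │ ╷ ╶─┤
│↓ ↲│ │   │
│ ┌─┴─┴─╴ │
│↓│↱ → → ↓│
│ │ ╶───┐ │
│↓│↑ ← ↰│↓│
│ └───╴ │ │
│↳ → → ↑│B│
└───────┴─┘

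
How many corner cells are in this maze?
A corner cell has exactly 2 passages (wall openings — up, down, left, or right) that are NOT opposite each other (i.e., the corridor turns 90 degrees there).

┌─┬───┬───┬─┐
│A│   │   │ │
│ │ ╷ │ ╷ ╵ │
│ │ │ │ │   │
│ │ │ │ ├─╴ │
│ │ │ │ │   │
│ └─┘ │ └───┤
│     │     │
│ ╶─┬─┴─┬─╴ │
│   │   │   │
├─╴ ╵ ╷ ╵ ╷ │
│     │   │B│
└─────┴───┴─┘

Counting corner cells (2 non-opposite passages):
Total corners: 17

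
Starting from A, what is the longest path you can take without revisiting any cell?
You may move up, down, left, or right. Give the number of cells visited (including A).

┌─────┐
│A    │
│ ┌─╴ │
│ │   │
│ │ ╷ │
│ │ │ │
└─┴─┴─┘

Finding longest simple path using DFS:
Start: (0, 0)
Longest path visits 6 cells
Path: A → right → right → down → left → down

Solution:

┌─────┐
│A → ↓│
│ ┌─╴ │
│ │↓ ↲│
│ │ ╷ │
│ │B│ │
└─┴─┴─┘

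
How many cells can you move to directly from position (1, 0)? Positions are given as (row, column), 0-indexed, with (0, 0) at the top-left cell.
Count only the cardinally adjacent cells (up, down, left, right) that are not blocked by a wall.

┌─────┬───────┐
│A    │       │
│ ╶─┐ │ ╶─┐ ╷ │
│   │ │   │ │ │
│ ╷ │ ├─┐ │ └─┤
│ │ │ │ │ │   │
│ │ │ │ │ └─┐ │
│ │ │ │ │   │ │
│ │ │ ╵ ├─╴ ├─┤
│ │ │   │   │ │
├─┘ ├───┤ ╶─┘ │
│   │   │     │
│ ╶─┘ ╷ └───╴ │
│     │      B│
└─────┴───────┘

Checking passable neighbors of (1, 0):
Neighbors: (0, 0), (2, 0), (1, 1)
Count: 3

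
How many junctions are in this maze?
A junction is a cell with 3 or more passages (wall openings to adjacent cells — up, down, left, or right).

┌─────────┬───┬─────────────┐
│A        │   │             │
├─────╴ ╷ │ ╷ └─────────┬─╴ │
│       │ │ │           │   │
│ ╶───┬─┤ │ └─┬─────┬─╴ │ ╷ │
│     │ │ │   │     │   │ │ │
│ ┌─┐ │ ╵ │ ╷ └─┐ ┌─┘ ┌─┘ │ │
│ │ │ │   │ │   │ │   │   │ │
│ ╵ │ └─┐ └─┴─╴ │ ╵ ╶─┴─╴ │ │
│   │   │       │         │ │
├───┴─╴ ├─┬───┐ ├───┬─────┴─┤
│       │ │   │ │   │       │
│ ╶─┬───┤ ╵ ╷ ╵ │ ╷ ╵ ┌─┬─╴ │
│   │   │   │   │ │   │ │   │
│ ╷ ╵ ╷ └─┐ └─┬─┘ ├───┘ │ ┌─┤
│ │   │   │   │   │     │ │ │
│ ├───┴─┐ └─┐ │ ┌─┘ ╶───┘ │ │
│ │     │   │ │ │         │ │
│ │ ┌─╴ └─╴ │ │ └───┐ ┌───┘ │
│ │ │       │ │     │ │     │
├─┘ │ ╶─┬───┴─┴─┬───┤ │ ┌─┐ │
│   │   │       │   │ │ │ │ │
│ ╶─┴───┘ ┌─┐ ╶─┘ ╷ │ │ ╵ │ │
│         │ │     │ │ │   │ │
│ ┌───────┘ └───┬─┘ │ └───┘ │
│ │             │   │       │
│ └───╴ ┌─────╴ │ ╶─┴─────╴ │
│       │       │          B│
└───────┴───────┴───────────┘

Checking each cell for number of passages:

Junctions found (3+ passages):
  (0, 3): 3 passages
  (1, 13): 3 passages
  (2, 0): 3 passages
  (2, 5): 3 passages
  (2, 8): 3 passages
  (3, 4): 3 passages
  (3, 12): 3 passages
  (4, 7): 3 passages
  (4, 9): 3 passages
  (6, 0): 3 passages
  (6, 5): 3 passages
  (8, 9): 3 passages
  (8, 10): 3 passages
  (9, 3): 3 passages
  (9, 13): 3 passages
  (10, 6): 3 passages
  (11, 0): 3 passages
  (12, 3): 3 passages
  (12, 5): 3 passages
  (12, 13): 3 passages
Total junctions: 20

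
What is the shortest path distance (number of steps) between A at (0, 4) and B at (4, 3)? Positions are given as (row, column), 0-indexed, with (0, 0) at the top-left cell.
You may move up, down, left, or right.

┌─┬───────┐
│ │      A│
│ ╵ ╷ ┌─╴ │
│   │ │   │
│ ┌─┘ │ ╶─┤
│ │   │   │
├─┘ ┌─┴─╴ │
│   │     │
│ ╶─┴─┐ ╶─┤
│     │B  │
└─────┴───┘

Finding path from (0, 4) to (4, 3):
Path: (0,4) → (1,4) → (1,3) → (2,3) → (2,4) → (3,4) → (3,3) → (4,3)
Distance: 7 steps

Solution:

┌─┬───────┐
│ │      A│
│ ╵ ╷ ┌─╴ │
│   │ │↓ ↲│
│ ┌─┘ │ ╶─┤
│ │   │↳ ↓│
├─┘ ┌─┴─╴ │
│   │  ↓ ↲│
│ ╶─┴─┐ ╶─┤
│     │B  │
└─────┴───┘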